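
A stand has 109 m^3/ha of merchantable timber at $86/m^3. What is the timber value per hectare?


Value = 109 * 86 = $9374/ha

$9374/ha


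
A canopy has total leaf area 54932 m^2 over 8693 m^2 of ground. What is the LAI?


LAI = 54932 / 8693 = 6.3191 ≈ 6.32

6.32


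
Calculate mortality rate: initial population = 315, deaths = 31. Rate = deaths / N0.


Mortality rate = 31 / 315 = 0.098413 ≈ 0.0984

0.0984


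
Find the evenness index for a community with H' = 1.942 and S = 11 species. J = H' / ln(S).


ln(11) = 2.39790
J = H' / ln(S) = 1.942 / 2.39790 = 0.809875 ≈ 0.8099

0.8099


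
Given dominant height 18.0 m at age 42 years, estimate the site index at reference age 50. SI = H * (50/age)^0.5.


50/42 = 1.19048
(1.19048)^0.5 = 1.09109
SI = 18.0 * 1.09109 = 19.6396 ≈ 19.6 m

19.6 m


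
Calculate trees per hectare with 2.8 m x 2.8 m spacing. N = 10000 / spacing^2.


N = 10000 / 2.8^2 = 10000 / 7.84 = 1275.51 ≈ 1276 trees/ha

1276 trees/ha


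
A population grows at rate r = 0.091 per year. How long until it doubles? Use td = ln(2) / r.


td = ln(2) / 0.091 = 0.693147 / 0.091 = 7.61700 ≈ 7.6 years

7.6 years


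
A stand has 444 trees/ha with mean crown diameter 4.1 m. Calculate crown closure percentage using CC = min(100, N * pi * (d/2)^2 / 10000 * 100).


(d/2)^2 = (4.1/2)^2 = 2.05^2 = 4.2025
Crown area = 3.141593 * 4.2025 = 13.2025 m^2
N * area / 10000 * 100 = 444 * 13.2025 / 10000 * 100 = 58.6191
CC = min(100, 58.6191) = 58.6191 ≈ 58.6%

58.6%


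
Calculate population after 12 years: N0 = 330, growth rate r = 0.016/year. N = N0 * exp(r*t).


r*t = 0.016 * 12 = 0.192
exp(0.192) = 1.21167
N = 330 * 1.21167 = 399.851 ≈ 400

400


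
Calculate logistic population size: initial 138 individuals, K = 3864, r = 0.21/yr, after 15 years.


(K - N0)/N0 = (3864 - 138)/138 = 3726/138 = 27.0000
r*t = 0.21 * 15 = 3.15; exp(-3.15) = 0.0428521
27.0000 * 0.0428521 = 1.15701
1 + 1.15701 = 2.15701
N = 3864 / 2.15701 = 1791.37 ≈ 1791

1791


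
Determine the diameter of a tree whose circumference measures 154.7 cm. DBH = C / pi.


DBH = C / pi = 154.7 / 3.141593 = 49.2425 ≈ 49.24 cm

49.24 cm


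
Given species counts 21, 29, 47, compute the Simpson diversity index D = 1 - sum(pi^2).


Total N = 21 + 29 + 47 = 97
Per-species terms:
  p = 21/97 = 0.216495; p^2 = 0.216495^2 = 0.046870
  p = 29/97 = 0.298969; p^2 = 0.298969^2 = 0.089382
  p = 47/97 = 0.484536; p^2 = 0.484536^2 = 0.234775
sum(p^2) = 0.046870 + 0.089382 + 0.234775 = 0.371027
D = 1 - 0.371027 = 0.628973 ≈ 0.6290

0.6290


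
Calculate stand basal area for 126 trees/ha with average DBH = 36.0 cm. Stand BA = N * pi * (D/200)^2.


(D/200)^2 = (36.0/200)^2 = 0.18^2 = 0.0324
Individual BA = 3.141593 * 0.0324 = 0.101788 m^2
Stand BA = 126 * 0.101788 = 12.8253 ≈ 12.83 m^2/ha

12.83 m^2/ha


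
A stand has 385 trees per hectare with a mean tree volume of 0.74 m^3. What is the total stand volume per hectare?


V_stand = 385 * 0.74 = 284.9 m^3/ha

284.9 m^3/ha


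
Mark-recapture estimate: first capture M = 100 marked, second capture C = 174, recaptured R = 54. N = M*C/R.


N = M * C / R = 100 * 174 / 54 = 17400 / 54 = 322.22 ≈ 322

322 individuals


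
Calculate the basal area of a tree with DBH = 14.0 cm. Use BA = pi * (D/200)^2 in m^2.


D/200 = 14.0/200 = 0.07 m
(D/200)^2 = 0.07^2 = 0.0049
BA = 3.141593 * 0.0049 = 0.0153938 ≈ 0.0154 m^2

0.0154 m^2


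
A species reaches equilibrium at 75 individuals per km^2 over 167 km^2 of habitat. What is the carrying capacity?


K = 75 * 167 = 12525 individuals

12525 individuals


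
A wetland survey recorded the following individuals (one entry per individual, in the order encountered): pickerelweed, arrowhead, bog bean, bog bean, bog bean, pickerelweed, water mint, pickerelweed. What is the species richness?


Total individuals logged = 8
Distinct species (count of individuals): pickerelweed (3), arrowhead (1), bog bean (3), water mint (1)
Species richness = number of distinct species = 4

4


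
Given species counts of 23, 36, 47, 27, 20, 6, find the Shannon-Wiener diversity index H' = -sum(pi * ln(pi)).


Total N = 23 + 36 + 47 + 27 + 20 + 6 = 159
Per-species terms:
  p = 23/159 = 0.144654; ln(p) = -1.933411; p*ln(p) = 0.144654 * (-1.933411) = -0.279676
  p = 36/159 = 0.226415; ln(p) = -1.485386; p*ln(p) = 0.226415 * (-1.485386) = -0.336314
  p = 47/159 = 0.295597; ln(p) = -1.218758; p*ln(p) = 0.295597 * (-1.218758) = -0.360261
  p = 27/159 = 0.169811; ln(p) = -1.773069; p*ln(p) = 0.169811 * (-1.773069) = -0.301087
  p = 20/159 = 0.125786; ln(p) = -2.073173; p*ln(p) = 0.125786 * (-2.073173) = -0.260776
  p = 6/159 = 0.037736; ln(p) = -3.277141; p*ln(p) = 0.037736 * (-3.277141) = -0.123666
sum(p*ln(p)) = (-0.279676) + (-0.336314) + (-0.360261) + (-0.301087) + (-0.260776) + (-0.123666) = -1.661780
H' = -(-1.661780) = 1.661780 ≈ 1.6618

1.6618


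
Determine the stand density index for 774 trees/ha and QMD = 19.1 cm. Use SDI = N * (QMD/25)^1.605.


QMD/25 = 19.1/25 = 0.764
(0.764)^1.605 = exp(1.605 * ln(0.764)) = exp(1.605 * (-0.269187)) = exp(-0.432045) = 0.649180
SDI = 774 * 0.649180 = 502.465 ≈ 502

502


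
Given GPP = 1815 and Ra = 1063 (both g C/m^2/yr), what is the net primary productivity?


NPP = GPP - Ra = 1815 - 1063 = 752 g C/m^2/yr

752 g C/m^2/yr


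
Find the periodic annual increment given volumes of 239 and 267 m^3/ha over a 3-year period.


PAI = (V2 - V1) / period = (267 - 239) / 3 = 28 / 3 = 9.3333 ≈ 9.33 m^3/ha/yr

9.33 m^3/ha/yr


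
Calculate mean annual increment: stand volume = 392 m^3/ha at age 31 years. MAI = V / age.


MAI = 392 / 31 = 12.6452 ≈ 12.65 m^3/ha/yr

12.65 m^3/ha/yr


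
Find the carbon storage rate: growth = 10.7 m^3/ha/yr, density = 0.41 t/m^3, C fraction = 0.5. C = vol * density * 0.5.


C = 10.7 * 0.41 * 0.5 = 2.1935 ≈ 2.19 t C/ha/yr

2.19 t C/ha/yr


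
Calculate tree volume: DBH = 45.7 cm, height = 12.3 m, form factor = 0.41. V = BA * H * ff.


(D/200)^2 = (45.7/200)^2 = 0.2285^2 = 0.05221225
BA = 3.141593 * 0.05221225 = 0.164030 m^2
V = 0.164030 * 12.3 * 0.41 = 0.827203 ≈ 0.827 m^3

0.827 m^3


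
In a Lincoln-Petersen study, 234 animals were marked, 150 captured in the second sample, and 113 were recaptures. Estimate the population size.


N = M * C / R = 234 * 150 / 113 = 35100 / 113 = 310.62 ≈ 311

311 individuals


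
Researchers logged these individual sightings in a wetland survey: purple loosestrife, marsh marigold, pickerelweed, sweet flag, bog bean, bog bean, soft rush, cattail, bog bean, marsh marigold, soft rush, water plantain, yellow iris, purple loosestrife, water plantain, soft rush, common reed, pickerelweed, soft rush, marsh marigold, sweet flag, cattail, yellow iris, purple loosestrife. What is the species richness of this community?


Total individuals logged = 24
Distinct species (count of individuals): purple loosestrife (3), marsh marigold (3), pickerelweed (2), sweet flag (2), bog bean (3), soft rush (4), cattail (2), water plantain (2), yellow iris (2), common reed (1)
Species richness = number of distinct species = 10

10


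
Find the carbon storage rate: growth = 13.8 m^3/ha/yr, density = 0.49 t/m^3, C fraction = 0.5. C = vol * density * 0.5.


C = 13.8 * 0.49 * 0.5 = 3.381 ≈ 3.38 t C/ha/yr

3.38 t C/ha/yr


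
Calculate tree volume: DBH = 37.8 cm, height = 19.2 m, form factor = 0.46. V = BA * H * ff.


(D/200)^2 = (37.8/200)^2 = 0.189^2 = 0.035721
BA = 3.141593 * 0.035721 = 0.112221 m^2
V = 0.112221 * 19.2 * 0.46 = 0.991136 ≈ 0.991 m^3

0.991 m^3


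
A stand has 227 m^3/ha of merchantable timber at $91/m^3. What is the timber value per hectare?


Value = 227 * 91 = $20657/ha

$20657/ha


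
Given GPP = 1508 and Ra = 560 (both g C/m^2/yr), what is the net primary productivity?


NPP = GPP - Ra = 1508 - 560 = 948 g C/m^2/yr

948 g C/m^2/yr


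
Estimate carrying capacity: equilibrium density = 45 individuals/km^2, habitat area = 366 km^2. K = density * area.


K = 45 * 366 = 16470 individuals

16470 individuals


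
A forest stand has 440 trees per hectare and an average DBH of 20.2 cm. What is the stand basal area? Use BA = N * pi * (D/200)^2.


(D/200)^2 = (20.2/200)^2 = 0.101^2 = 0.010201
Individual BA = 3.141593 * 0.010201 = 0.0320474 m^2
Stand BA = 440 * 0.0320474 = 14.1009 ≈ 14.10 m^2/ha

14.10 m^2/ha


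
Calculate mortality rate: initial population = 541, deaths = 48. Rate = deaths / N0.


Mortality rate = 48 / 541 = 0.088725 ≈ 0.0887

0.0887


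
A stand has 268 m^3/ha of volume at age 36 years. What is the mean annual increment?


MAI = 268 / 36 = 7.4444 ≈ 7.44 m^3/ha/yr

7.44 m^3/ha/yr


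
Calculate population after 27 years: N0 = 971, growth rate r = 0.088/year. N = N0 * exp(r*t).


r*t = 0.088 * 27 = 2.376
exp(2.376) = 10.7618
N = 971 * 10.7618 = 10449.7 ≈ 10450

10450


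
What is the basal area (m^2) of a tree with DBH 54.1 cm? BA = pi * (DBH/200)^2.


D/200 = 54.1/200 = 0.2705 m
(D/200)^2 = 0.2705^2 = 0.07317025
BA = 3.141593 * 0.07317025 = 0.229871 ≈ 0.2299 m^2

0.2299 m^2


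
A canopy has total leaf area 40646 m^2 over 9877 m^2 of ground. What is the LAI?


LAI = 40646 / 9877 = 4.1152 ≈ 4.12

4.12


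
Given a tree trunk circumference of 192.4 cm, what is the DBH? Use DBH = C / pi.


DBH = C / pi = 192.4 / 3.141593 = 61.2428 ≈ 61.24 cm

61.24 cm


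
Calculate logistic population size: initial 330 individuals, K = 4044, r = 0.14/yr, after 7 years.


(K - N0)/N0 = (4044 - 330)/330 = 3714/330 = 11.2545
r*t = 0.14 * 7 = 0.98; exp(-0.98) = 0.375311
11.2545 * 0.375311 = 4.22394
1 + 4.22394 = 5.22394
N = 4044 / 5.22394 = 774.128 ≈ 774

774


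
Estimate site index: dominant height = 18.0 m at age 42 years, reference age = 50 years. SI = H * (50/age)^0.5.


50/42 = 1.19048
(1.19048)^0.5 = 1.09109
SI = 18.0 * 1.09109 = 19.6396 ≈ 19.6 m

19.6 m


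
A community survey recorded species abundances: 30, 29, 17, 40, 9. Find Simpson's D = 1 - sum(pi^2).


Total N = 30 + 29 + 17 + 40 + 9 = 125
Per-species terms:
  p = 30/125 = 0.240000; p^2 = 0.240000^2 = 0.057600
  p = 29/125 = 0.232000; p^2 = 0.232000^2 = 0.053824
  p = 17/125 = 0.136000; p^2 = 0.136000^2 = 0.018496
  p = 40/125 = 0.320000; p^2 = 0.320000^2 = 0.102400
  p = 9/125 = 0.072000; p^2 = 0.072000^2 = 0.005184
sum(p^2) = 0.057600 + 0.053824 + 0.018496 + 0.102400 + 0.005184 = 0.237504
D = 1 - 0.237504 = 0.762496 ≈ 0.7625

0.7625


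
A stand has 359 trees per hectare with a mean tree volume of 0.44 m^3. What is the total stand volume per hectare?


V_stand = 359 * 0.44 = 157.96 ≈ 158.0 m^3/ha

158.0 m^3/ha


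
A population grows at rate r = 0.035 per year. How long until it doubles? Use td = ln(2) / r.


td = ln(2) / 0.035 = 0.693147 / 0.035 = 19.8042 ≈ 19.8 years

19.8 years


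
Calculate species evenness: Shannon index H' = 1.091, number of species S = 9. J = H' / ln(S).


ln(9) = 2.19722
J = H' / ln(S) = 1.091 / 2.19722 = 0.496537 ≈ 0.4965

0.4965


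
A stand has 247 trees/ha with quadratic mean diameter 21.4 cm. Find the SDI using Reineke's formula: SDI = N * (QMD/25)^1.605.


QMD/25 = 21.4/25 = 0.856
(0.856)^1.605 = exp(1.605 * ln(0.856)) = exp(1.605 * (-0.155485)) = exp(-0.249553) = 0.779149
SDI = 247 * 0.779149 = 192.450 ≈ 192

192


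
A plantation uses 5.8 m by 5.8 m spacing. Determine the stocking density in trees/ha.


N = 10000 / 5.8^2 = 10000 / 33.64 = 297.265 ≈ 297 trees/ha

297 trees/ha


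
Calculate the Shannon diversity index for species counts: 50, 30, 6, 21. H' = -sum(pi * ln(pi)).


Total N = 50 + 30 + 6 + 21 = 107
Per-species terms:
  p = 50/107 = 0.467290; ln(p) = -0.760805; p*ln(p) = 0.467290 * (-0.760805) = -0.355517
  p = 30/107 = 0.280374; ln(p) = -1.271631; p*ln(p) = 0.280374 * (-1.271631) = -0.356532
  p = 6/107 = 0.056075; ln(p) = -2.881065; p*ln(p) = 0.056075 * (-2.881065) = -0.161556
  p = 21/107 = 0.196262; ln(p) = -1.628305; p*ln(p) = 0.196262 * (-1.628305) = -0.319574
sum(p*ln(p)) = (-0.355517) + (-0.356532) + (-0.161556) + (-0.319574) = -1.193179
H' = -(-1.193179) = 1.193179 ≈ 1.1932

1.1932


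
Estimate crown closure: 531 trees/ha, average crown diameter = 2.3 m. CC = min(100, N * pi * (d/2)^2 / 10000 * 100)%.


(d/2)^2 = (2.3/2)^2 = 1.15^2 = 1.3225
Crown area = 3.141593 * 1.3225 = 4.15476 m^2
N * area / 10000 * 100 = 531 * 4.15476 / 10000 * 100 = 22.0618
CC = min(100, 22.0618) = 22.0618 ≈ 22.1%

22.1%


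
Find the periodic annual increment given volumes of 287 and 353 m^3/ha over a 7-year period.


PAI = (V2 - V1) / period = (353 - 287) / 7 = 66 / 7 = 9.4286 ≈ 9.43 m^3/ha/yr

9.43 m^3/ha/yr


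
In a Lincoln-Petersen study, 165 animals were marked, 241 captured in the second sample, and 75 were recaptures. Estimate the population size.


N = M * C / R = 165 * 241 / 75 = 39765 / 75 = 530.20 ≈ 530

530 individuals


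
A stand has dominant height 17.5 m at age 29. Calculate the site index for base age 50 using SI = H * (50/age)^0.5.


50/29 = 1.72414
(1.72414)^0.5 = 1.31307
SI = 17.5 * 1.31307 = 22.9787 ≈ 23.0 m

23.0 m


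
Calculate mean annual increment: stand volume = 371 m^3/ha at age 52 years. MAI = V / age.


MAI = 371 / 52 = 7.1346 ≈ 7.13 m^3/ha/yr

7.13 m^3/ha/yr


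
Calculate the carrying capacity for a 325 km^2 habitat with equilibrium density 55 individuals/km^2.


K = 55 * 325 = 17875 individuals

17875 individuals


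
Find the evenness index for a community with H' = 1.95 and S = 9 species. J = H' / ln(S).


ln(9) = 2.19722
J = H' / ln(S) = 1.95 / 2.19722 = 0.887485 ≈ 0.8875

0.8875


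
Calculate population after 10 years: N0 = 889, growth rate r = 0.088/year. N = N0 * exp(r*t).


r*t = 0.088 * 10 = 0.88
exp(0.88) = 2.41090
N = 889 * 2.41090 = 2143.29 ≈ 2143

2143


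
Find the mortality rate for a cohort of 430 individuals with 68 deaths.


Mortality rate = 68 / 430 = 0.158140 ≈ 0.1581

0.1581


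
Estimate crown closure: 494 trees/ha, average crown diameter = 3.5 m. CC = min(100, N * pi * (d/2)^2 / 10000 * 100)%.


(d/2)^2 = (3.5/2)^2 = 1.75^2 = 3.0625
Crown area = 3.141593 * 3.0625 = 9.62113 m^2
N * area / 10000 * 100 = 494 * 9.62113 / 10000 * 100 = 47.5284
CC = min(100, 47.5284) = 47.5284 ≈ 47.5%

47.5%


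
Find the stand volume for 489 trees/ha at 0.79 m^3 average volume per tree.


V_stand = 489 * 0.79 = 386.31 ≈ 386.3 m^3/ha

386.3 m^3/ha


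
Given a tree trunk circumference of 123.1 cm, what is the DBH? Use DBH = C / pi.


DBH = C / pi = 123.1 / 3.141593 = 39.1839 ≈ 39.18 cm

39.18 cm


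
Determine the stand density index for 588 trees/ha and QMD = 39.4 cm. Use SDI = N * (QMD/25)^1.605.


QMD/25 = 39.4/25 = 1.576
(1.576)^1.605 = exp(1.605 * ln(1.576)) = exp(1.605 * 0.454890) = exp(0.730098) = 2.07528
SDI = 588 * 2.07528 = 1220.26 ≈ 1220

1220


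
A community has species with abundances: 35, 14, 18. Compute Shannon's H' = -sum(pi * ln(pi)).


Total N = 35 + 14 + 18 = 67
Per-species terms:
  p = 35/67 = 0.522388; ln(p) = -0.649345; p*ln(p) = 0.522388 * (-0.649345) = -0.339210
  p = 14/67 = 0.208955; ln(p) = -1.565636; p*ln(p) = 0.208955 * (-1.565636) = -0.327147
  p = 18/67 = 0.268657; ln(p) = -1.314320; p*ln(p) = 0.268657 * (-1.314320) = -0.353101
sum(p*ln(p)) = (-0.339210) + (-0.327147) + (-0.353101) = -1.019458
H' = -(-1.019458) = 1.019458 ≈ 1.0195

1.0195


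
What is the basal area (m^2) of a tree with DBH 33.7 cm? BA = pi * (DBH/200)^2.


D/200 = 33.7/200 = 0.1685 m
(D/200)^2 = 0.1685^2 = 0.02839225
BA = 3.141593 * 0.02839225 = 0.0891969 ≈ 0.0892 m^2

0.0892 m^2


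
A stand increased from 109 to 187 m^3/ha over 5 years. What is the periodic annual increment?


PAI = (V2 - V1) / period = (187 - 109) / 5 = 78 / 5 = 15.60 m^3/ha/yr

15.60 m^3/ha/yr


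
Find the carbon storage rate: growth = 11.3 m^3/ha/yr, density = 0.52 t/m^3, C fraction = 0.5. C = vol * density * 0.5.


C = 11.3 * 0.52 * 0.5 = 2.938 ≈ 2.94 t C/ha/yr

2.94 t C/ha/yr


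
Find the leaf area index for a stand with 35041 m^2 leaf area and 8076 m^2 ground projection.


LAI = 35041 / 8076 = 4.3389 ≈ 4.34

4.34


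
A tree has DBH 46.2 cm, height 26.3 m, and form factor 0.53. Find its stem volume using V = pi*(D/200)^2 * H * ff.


(D/200)^2 = (46.2/200)^2 = 0.231^2 = 0.053361
BA = 3.141593 * 0.053361 = 0.167639 m^2
V = 0.167639 * 26.3 * 0.53 = 2.33672 ≈ 2.337 m^3

2.337 m^3


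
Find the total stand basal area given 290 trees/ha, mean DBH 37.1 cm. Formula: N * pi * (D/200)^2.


(D/200)^2 = (37.1/200)^2 = 0.1855^2 = 0.03441025
Individual BA = 3.141593 * 0.03441025 = 0.108103 m^2
Stand BA = 290 * 0.108103 = 31.3499 ≈ 31.35 m^2/ha

31.35 m^2/ha


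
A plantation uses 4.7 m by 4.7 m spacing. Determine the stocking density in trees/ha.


N = 10000 / 4.7^2 = 10000 / 22.09 = 452.694 ≈ 453 trees/ha

453 trees/ha


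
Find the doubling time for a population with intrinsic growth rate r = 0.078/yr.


td = ln(2) / 0.078 = 0.693147 / 0.078 = 8.88650 ≈ 8.9 years

8.9 years


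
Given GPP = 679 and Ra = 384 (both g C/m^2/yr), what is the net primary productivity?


NPP = GPP - Ra = 679 - 384 = 295 g C/m^2/yr

295 g C/m^2/yr


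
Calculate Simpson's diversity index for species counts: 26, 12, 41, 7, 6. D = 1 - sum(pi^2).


Total N = 26 + 12 + 41 + 7 + 6 = 92
Per-species terms:
  p = 26/92 = 0.282609; p^2 = 0.282609^2 = 0.079868
  p = 12/92 = 0.130435; p^2 = 0.130435^2 = 0.017013
  p = 41/92 = 0.445652; p^2 = 0.445652^2 = 0.198606
  p = 7/92 = 0.076087; p^2 = 0.076087^2 = 0.005789
  p = 6/92 = 0.065217; p^2 = 0.065217^2 = 0.004253
sum(p^2) = 0.079868 + 0.017013 + 0.198606 + 0.005789 + 0.004253 = 0.305529
D = 1 - 0.305529 = 0.694471 ≈ 0.6945

0.6945


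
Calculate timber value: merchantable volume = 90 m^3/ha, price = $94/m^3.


Value = 90 * 94 = $8460/ha

$8460/ha


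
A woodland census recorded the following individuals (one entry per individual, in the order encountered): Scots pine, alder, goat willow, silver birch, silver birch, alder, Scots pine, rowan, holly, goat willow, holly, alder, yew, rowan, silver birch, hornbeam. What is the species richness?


Total individuals logged = 16
Distinct species (count of individuals): Scots pine (2), alder (3), goat willow (2), silver birch (3), rowan (2), holly (2), yew (1), hornbeam (1)
Species richness = number of distinct species = 8

8


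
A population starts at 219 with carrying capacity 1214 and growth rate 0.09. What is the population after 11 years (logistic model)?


(K - N0)/N0 = (1214 - 219)/219 = 995/219 = 4.54338
r*t = 0.09 * 11 = 0.99; exp(-0.99) = 0.371577
4.54338 * 0.371577 = 1.68822
1 + 1.68822 = 2.68822
N = 1214 / 2.68822 = 451.600 ≈ 452

452


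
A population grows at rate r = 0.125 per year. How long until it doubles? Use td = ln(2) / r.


td = ln(2) / 0.125 = 0.693147 / 0.125 = 5.54518 ≈ 5.5 years

5.5 years


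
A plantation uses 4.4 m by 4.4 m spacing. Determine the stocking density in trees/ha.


N = 10000 / 4.4^2 = 10000 / 19.36 = 516.529 ≈ 517 trees/ha

517 trees/ha


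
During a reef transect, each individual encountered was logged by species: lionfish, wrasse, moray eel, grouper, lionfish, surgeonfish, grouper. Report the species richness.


Total individuals logged = 7
Distinct species (count of individuals): lionfish (2), wrasse (1), moray eel (1), grouper (2), surgeonfish (1)
Species richness = number of distinct species = 5

5


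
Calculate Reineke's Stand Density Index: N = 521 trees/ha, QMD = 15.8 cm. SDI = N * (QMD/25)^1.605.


QMD/25 = 15.8/25 = 0.632
(0.632)^1.605 = exp(1.605 * ln(0.632)) = exp(1.605 * (-0.458866)) = exp(-0.736480) = 0.478796
SDI = 521 * 0.478796 = 249.453 ≈ 249

249


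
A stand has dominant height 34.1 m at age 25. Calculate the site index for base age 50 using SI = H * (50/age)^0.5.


50/25 = 2.00000
(2.00000)^0.5 = 1.41421
SI = 34.1 * 1.41421 = 48.2246 ≈ 48.2 m

48.2 m


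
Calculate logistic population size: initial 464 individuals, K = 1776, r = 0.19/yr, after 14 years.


(K - N0)/N0 = (1776 - 464)/464 = 1312/464 = 2.82759
r*t = 0.19 * 14 = 2.66; exp(-2.66) = 0.0699482
2.82759 * 0.0699482 = 0.197785
1 + 0.197785 = 1.19779
N = 1776 / 1.19779 = 1482.73 ≈ 1483

1483


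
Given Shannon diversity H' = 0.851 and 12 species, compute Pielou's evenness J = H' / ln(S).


ln(12) = 2.48491
J = H' / ln(S) = 0.851 / 2.48491 = 0.342467 ≈ 0.3425

0.3425


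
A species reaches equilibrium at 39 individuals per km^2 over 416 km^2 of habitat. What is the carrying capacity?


K = 39 * 416 = 16224 individuals

16224 individuals


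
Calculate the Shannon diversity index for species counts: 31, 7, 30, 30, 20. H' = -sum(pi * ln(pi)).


Total N = 31 + 7 + 30 + 30 + 20 = 118
Per-species terms:
  p = 31/118 = 0.262712; ln(p) = -1.336697; p*ln(p) = 0.262712 * (-1.336697) = -0.351166
  p = 7/118 = 0.059322; ln(p) = -2.824775; p*ln(p) = 0.059322 * (-2.824775) = -0.167571
  p = 30/118 = 0.254237; ln(p) = -1.369488; p*ln(p) = 0.254237 * (-1.369488) = -0.348175
  p = 30/118 = 0.254237; ln(p) = -1.369488; p*ln(p) = 0.254237 * (-1.369488) = -0.348175
  p = 20/118 = 0.169492; ln(p) = -1.774950; p*ln(p) = 0.169492 * (-1.774950) = -0.300840
sum(p*ln(p)) = (-0.351166) + (-0.167571) + (-0.348175) + (-0.348175) + (-0.300840) = -1.515927
H' = -(-1.515927) = 1.515927 ≈ 1.5159

1.5159


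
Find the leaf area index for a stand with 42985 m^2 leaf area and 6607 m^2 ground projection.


LAI = 42985 / 6607 = 6.5060 ≈ 6.51

6.51


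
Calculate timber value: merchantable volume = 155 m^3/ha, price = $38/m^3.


Value = 155 * 38 = $5890/ha

$5890/ha


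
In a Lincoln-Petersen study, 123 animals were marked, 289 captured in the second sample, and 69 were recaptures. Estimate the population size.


N = M * C / R = 123 * 289 / 69 = 35547 / 69 = 515.17 ≈ 515

515 individuals


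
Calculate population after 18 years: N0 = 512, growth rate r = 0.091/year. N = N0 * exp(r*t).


r*t = 0.091 * 18 = 1.638
exp(1.638) = 5.14487
N = 512 * 5.14487 = 2634.17 ≈ 2634

2634


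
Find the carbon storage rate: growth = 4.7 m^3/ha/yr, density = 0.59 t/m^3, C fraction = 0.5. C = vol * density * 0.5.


C = 4.7 * 0.59 * 0.5 = 1.3865 ≈ 1.39 t C/ha/yr

1.39 t C/ha/yr


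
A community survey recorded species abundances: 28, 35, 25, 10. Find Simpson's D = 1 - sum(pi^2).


Total N = 28 + 35 + 25 + 10 = 98
Per-species terms:
  p = 28/98 = 0.285714; p^2 = 0.285714^2 = 0.081632
  p = 35/98 = 0.357143; p^2 = 0.357143^2 = 0.127551
  p = 25/98 = 0.255102; p^2 = 0.255102^2 = 0.065077
  p = 10/98 = 0.102041; p^2 = 0.102041^2 = 0.010412
sum(p^2) = 0.081632 + 0.127551 + 0.065077 + 0.010412 = 0.284672
D = 1 - 0.284672 = 0.715328 ≈ 0.7153

0.7153


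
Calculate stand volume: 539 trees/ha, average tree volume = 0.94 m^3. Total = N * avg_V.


V_stand = 539 * 0.94 = 506.66 ≈ 506.7 m^3/ha

506.7 m^3/ha


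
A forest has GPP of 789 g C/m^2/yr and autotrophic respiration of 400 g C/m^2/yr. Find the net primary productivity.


NPP = GPP - Ra = 789 - 400 = 389 g C/m^2/yr

389 g C/m^2/yr


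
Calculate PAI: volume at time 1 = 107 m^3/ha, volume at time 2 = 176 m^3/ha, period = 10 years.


PAI = (V2 - V1) / period = (176 - 107) / 10 = 69 / 10 = 6.90 m^3/ha/yr

6.90 m^3/ha/yr


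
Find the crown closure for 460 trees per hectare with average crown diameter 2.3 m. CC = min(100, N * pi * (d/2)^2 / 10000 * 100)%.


(d/2)^2 = (2.3/2)^2 = 1.15^2 = 1.3225
Crown area = 3.141593 * 1.3225 = 4.15476 m^2
N * area / 10000 * 100 = 460 * 4.15476 / 10000 * 100 = 19.1119
CC = min(100, 19.1119) = 19.1119 ≈ 19.1%

19.1%


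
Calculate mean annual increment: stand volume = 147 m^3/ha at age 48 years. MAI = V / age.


MAI = 147 / 48 = 3.0625 ≈ 3.06 m^3/ha/yr

3.06 m^3/ha/yr


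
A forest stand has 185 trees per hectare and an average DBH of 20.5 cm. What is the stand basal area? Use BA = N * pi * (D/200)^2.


(D/200)^2 = (20.5/200)^2 = 0.1025^2 = 0.01050625
Individual BA = 3.141593 * 0.01050625 = 0.0330064 m^2
Stand BA = 185 * 0.0330064 = 6.10618 ≈ 6.11 m^2/ha

6.11 m^2/ha


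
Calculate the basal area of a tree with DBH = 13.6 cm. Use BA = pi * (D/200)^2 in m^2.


D/200 = 13.6/200 = 0.068 m
(D/200)^2 = 0.068^2 = 0.004624
BA = 3.141593 * 0.004624 = 0.0145267 ≈ 0.0145 m^2

0.0145 m^2


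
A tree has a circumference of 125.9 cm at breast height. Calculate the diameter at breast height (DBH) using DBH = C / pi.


DBH = C / pi = 125.9 / 3.141593 = 40.0752 ≈ 40.08 cm

40.08 cm


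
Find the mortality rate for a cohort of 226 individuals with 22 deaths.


Mortality rate = 22 / 226 = 0.097345 ≈ 0.0973

0.0973


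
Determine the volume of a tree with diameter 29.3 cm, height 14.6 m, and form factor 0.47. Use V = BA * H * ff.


(D/200)^2 = (29.3/200)^2 = 0.1465^2 = 0.02146225
BA = 3.141593 * 0.02146225 = 0.0674257 m^2
V = 0.0674257 * 14.6 * 0.47 = 0.462675 ≈ 0.463 m^3

0.463 m^3


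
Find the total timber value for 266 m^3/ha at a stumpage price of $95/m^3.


Value = 266 * 95 = $25270/ha

$25270/ha


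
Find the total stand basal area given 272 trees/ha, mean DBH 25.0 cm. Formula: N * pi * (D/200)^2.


(D/200)^2 = (25.0/200)^2 = 0.125^2 = 0.015625
Individual BA = 3.141593 * 0.015625 = 0.0490874 m^2
Stand BA = 272 * 0.0490874 = 13.3518 ≈ 13.35 m^2/ha

13.35 m^2/ha


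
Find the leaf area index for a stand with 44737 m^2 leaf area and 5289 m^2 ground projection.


LAI = 44737 / 5289 = 8.4585 ≈ 8.46

8.46


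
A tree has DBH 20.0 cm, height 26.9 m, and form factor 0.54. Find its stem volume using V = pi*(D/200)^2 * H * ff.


(D/200)^2 = (20.0/200)^2 = 0.1^2 = 0.01
BA = 3.141593 * 0.01 = 0.0314159 m^2
V = 0.0314159 * 26.9 * 0.54 = 0.456347 ≈ 0.456 m^3

0.456 m^3


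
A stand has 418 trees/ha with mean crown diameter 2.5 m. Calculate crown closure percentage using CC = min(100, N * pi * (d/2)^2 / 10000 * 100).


(d/2)^2 = (2.5/2)^2 = 1.25^2 = 1.5625
Crown area = 3.141593 * 1.5625 = 4.90874 m^2
N * area / 10000 * 100 = 418 * 4.90874 / 10000 * 100 = 20.5185
CC = min(100, 20.5185) = 20.5185 ≈ 20.5%

20.5%


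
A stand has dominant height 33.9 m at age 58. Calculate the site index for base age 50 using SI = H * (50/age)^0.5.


50/58 = 0.862069
(0.862069)^0.5 = 0.928477
SI = 33.9 * 0.928477 = 31.4754 ≈ 31.5 m

31.5 m


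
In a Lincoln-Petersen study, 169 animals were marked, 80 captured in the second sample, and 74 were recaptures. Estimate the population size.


N = M * C / R = 169 * 80 / 74 = 13520 / 74 = 182.70 ≈ 183

183 individuals


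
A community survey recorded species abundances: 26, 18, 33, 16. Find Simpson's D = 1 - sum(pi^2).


Total N = 26 + 18 + 33 + 16 = 93
Per-species terms:
  p = 26/93 = 0.279570; p^2 = 0.279570^2 = 0.078159
  p = 18/93 = 0.193548; p^2 = 0.193548^2 = 0.037461
  p = 33/93 = 0.354839; p^2 = 0.354839^2 = 0.125911
  p = 16/93 = 0.172043; p^2 = 0.172043^2 = 0.029599
sum(p^2) = 0.078159 + 0.037461 + 0.125911 + 0.029599 = 0.271130
D = 1 - 0.271130 = 0.728870 ≈ 0.7289

0.7289


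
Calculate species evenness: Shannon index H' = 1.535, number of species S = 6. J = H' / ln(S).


ln(6) = 1.79176
J = H' / ln(S) = 1.535 / 1.79176 = 0.856700 ≈ 0.8567

0.8567


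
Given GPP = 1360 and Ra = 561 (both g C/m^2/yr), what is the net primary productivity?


NPP = GPP - Ra = 1360 - 561 = 799 g C/m^2/yr

799 g C/m^2/yr


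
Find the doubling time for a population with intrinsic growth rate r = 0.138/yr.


td = ln(2) / 0.138 = 0.693147 / 0.138 = 5.02280 ≈ 5.0 years

5.0 years


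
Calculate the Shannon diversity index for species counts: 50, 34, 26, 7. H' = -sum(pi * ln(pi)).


Total N = 50 + 34 + 26 + 7 = 117
Per-species terms:
  p = 50/117 = 0.427350; ln(p) = -0.850152; p*ln(p) = 0.427350 * (-0.850152) = -0.363312
  p = 34/117 = 0.290598; ln(p) = -1.235814; p*ln(p) = 0.290598 * (-1.235814) = -0.359125
  p = 26/117 = 0.222222; ln(p) = -1.504078; p*ln(p) = 0.222222 * (-1.504078) = -0.334239
  p = 7/117 = 0.059829; ln(p) = -2.816265; p*ln(p) = 0.059829 * (-2.816265) = -0.168494
sum(p*ln(p)) = (-0.363312) + (-0.359125) + (-0.334239) + (-0.168494) = -1.225170
H' = -(-1.225170) = 1.225170 ≈ 1.2252

1.2252


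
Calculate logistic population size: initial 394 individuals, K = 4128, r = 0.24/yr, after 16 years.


(K - N0)/N0 = (4128 - 394)/394 = 3734/394 = 9.47716
r*t = 0.24 * 16 = 3.84; exp(-3.84) = 0.0214936
9.47716 * 0.0214936 = 0.203698
1 + 0.203698 = 1.20370
N = 4128 / 1.20370 = 3429.43 ≈ 3429

3429


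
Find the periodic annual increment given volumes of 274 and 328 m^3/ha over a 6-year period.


PAI = (V2 - V1) / period = (328 - 274) / 6 = 54 / 6 = 9.00 m^3/ha/yr

9.00 m^3/ha/yr


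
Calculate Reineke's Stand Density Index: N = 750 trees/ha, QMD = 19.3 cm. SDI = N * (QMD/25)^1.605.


QMD/25 = 19.3/25 = 0.772
(0.772)^1.605 = exp(1.605 * ln(0.772)) = exp(1.605 * (-0.258771)) = exp(-0.415327) = 0.660124
SDI = 750 * 0.660124 = 495.093 ≈ 495

495


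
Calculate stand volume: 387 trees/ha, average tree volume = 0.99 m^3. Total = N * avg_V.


V_stand = 387 * 0.99 = 383.13 ≈ 383.1 m^3/ha

383.1 m^3/ha


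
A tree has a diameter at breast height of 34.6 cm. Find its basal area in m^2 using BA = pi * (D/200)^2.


D/200 = 34.6/200 = 0.173 m
(D/200)^2 = 0.173^2 = 0.029929
BA = 3.141593 * 0.029929 = 0.0940247 ≈ 0.0940 m^2

0.0940 m^2


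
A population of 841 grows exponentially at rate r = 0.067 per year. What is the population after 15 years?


r*t = 0.067 * 15 = 1.005
exp(1.005) = 2.73191
N = 841 * 2.73191 = 2297.54 ≈ 2298

2298


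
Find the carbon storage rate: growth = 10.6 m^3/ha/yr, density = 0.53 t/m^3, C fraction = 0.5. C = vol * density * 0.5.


C = 10.6 * 0.53 * 0.5 = 2.809 ≈ 2.81 t C/ha/yr

2.81 t C/ha/yr


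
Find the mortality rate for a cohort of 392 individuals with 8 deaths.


Mortality rate = 8 / 392 = 0.020408 ≈ 0.0204

0.0204


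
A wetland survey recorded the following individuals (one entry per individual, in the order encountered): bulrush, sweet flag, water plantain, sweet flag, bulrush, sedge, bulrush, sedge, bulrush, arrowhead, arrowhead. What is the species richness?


Total individuals logged = 11
Distinct species (count of individuals): bulrush (4), sweet flag (2), water plantain (1), sedge (2), arrowhead (2)
Species richness = number of distinct species = 5

5


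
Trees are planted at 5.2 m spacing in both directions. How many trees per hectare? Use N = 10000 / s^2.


N = 10000 / 5.2^2 = 10000 / 27.04 = 369.822 ≈ 370 trees/ha

370 trees/ha


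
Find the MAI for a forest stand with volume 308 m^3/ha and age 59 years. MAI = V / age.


MAI = 308 / 59 = 5.2203 ≈ 5.22 m^3/ha/yr

5.22 m^3/ha/yr


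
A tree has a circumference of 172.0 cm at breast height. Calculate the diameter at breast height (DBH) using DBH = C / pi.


DBH = C / pi = 172.0 / 3.141593 = 54.7493 ≈ 54.75 cm

54.75 cm


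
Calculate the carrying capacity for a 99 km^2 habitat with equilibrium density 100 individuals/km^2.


K = 100 * 99 = 9900 individuals

9900 individuals


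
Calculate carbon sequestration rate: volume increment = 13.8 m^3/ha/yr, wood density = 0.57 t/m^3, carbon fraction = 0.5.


C = 13.8 * 0.57 * 0.5 = 3.933 ≈ 3.93 t C/ha/yr

3.93 t C/ha/yr


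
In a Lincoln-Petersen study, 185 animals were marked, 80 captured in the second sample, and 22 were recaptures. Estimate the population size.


N = M * C / R = 185 * 80 / 22 = 14800 / 22 = 672.73 ≈ 673

673 individuals


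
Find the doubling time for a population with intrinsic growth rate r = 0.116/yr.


td = ln(2) / 0.116 = 0.693147 / 0.116 = 5.97541 ≈ 6.0 years

6.0 years


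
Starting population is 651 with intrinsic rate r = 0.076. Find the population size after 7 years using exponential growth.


r*t = 0.076 * 7 = 0.532
exp(0.532) = 1.70233
N = 651 * 1.70233 = 1108.22 ≈ 1108

1108


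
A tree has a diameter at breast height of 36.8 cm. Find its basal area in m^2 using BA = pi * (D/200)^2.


D/200 = 36.8/200 = 0.184 m
(D/200)^2 = 0.184^2 = 0.033856
BA = 3.141593 * 0.033856 = 0.106362 ≈ 0.1064 m^2

0.1064 m^2


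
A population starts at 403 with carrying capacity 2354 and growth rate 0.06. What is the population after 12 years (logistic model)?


(K - N0)/N0 = (2354 - 403)/403 = 1951/403 = 4.84119
r*t = 0.06 * 12 = 0.72; exp(-0.72) = 0.486752
4.84119 * 0.486752 = 2.35646
1 + 2.35646 = 3.35646
N = 2354 / 3.35646 = 701.334 ≈ 701

701


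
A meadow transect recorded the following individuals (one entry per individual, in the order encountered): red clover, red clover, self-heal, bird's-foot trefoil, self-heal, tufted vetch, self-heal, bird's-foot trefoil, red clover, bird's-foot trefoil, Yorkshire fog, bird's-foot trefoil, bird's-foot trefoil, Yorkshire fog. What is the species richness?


Total individuals logged = 14
Distinct species (count of individuals): red clover (3), self-heal (3), bird's-foot trefoil (5), tufted vetch (1), Yorkshire fog (2)
Species richness = number of distinct species = 5

5


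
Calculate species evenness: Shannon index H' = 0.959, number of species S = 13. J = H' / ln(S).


ln(13) = 2.56495
J = H' / ln(S) = 0.959 / 2.56495 = 0.373886 ≈ 0.3739

0.3739


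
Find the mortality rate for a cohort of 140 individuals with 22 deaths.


Mortality rate = 22 / 140 = 0.157143 ≈ 0.1571

0.1571


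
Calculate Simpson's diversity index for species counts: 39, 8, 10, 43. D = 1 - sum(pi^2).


Total N = 39 + 8 + 10 + 43 = 100
Per-species terms:
  p = 39/100 = 0.390000; p^2 = 0.390000^2 = 0.152100
  p = 8/100 = 0.080000; p^2 = 0.080000^2 = 0.006400
  p = 10/100 = 0.100000; p^2 = 0.100000^2 = 0.010000
  p = 43/100 = 0.430000; p^2 = 0.430000^2 = 0.184900
sum(p^2) = 0.152100 + 0.006400 + 0.010000 + 0.184900 = 0.353400
D = 1 - 0.353400 = 0.646600 ≈ 0.6466

0.6466


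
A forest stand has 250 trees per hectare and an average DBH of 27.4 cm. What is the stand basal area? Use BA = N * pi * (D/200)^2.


(D/200)^2 = (27.4/200)^2 = 0.137^2 = 0.018769
Individual BA = 3.141593 * 0.018769 = 0.0589646 m^2
Stand BA = 250 * 0.0589646 = 14.7412 ≈ 14.74 m^2/ha

14.74 m^2/ha


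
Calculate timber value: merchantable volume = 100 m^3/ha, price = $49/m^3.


Value = 100 * 49 = $4900/ha

$4900/ha


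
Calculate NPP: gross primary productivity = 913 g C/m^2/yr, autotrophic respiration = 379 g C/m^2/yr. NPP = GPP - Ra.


NPP = GPP - Ra = 913 - 379 = 534 g C/m^2/yr

534 g C/m^2/yr


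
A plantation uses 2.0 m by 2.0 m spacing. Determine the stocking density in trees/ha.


N = 10000 / 2.0^2 = 10000 / 4 = 2500.00 ≈ 2500 trees/ha

2500 trees/ha


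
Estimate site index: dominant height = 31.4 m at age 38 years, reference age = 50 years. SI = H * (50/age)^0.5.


50/38 = 1.31579
(1.31579)^0.5 = 1.14708
SI = 31.4 * 1.14708 = 36.0183 ≈ 36.0 m

36.0 m


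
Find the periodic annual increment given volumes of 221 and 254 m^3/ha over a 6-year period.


PAI = (V2 - V1) / period = (254 - 221) / 6 = 33 / 6 = 5.50 m^3/ha/yr

5.50 m^3/ha/yr


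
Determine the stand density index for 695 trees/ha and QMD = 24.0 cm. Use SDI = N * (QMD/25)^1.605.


QMD/25 = 24.0/25 = 0.96
(0.96)^1.605 = exp(1.605 * ln(0.96)) = exp(1.605 * (-0.0408220)) = exp(-0.0655193) = 0.936581
SDI = 695 * 0.936581 = 650.924 ≈ 651

651


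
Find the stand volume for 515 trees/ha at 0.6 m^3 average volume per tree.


V_stand = 515 * 0.6 = 309.0 m^3/ha

309.0 m^3/ha


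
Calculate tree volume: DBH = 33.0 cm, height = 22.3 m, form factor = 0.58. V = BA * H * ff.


(D/200)^2 = (33.0/200)^2 = 0.165^2 = 0.027225
BA = 3.141593 * 0.027225 = 0.0855299 m^2
V = 0.0855299 * 22.3 * 0.58 = 1.10624 ≈ 1.106 m^3

1.106 m^3


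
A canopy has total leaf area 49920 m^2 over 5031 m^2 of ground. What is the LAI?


LAI = 49920 / 5031 = 9.9225 ≈ 9.92

9.92


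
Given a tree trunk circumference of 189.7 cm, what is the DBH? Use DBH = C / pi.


DBH = C / pi = 189.7 / 3.141593 = 60.3834 ≈ 60.38 cm

60.38 cm


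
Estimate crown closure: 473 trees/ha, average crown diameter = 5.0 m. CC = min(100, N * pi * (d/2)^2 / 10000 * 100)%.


(d/2)^2 = (5.0/2)^2 = 2.5^2 = 6.25
Crown area = 3.141593 * 6.25 = 19.6350 m^2
N * area / 10000 * 100 = 473 * 19.6350 / 10000 * 100 = 92.8736
CC = min(100, 92.8736) = 92.8736 ≈ 92.9%

92.9%


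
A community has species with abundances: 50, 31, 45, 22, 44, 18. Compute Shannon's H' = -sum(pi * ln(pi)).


Total N = 50 + 31 + 45 + 22 + 44 + 18 = 210
Per-species terms:
  p = 50/210 = 0.238095; ln(p) = -1.435086; p*ln(p) = 0.238095 * (-1.435086) = -0.341687
  p = 31/210 = 0.147619; ln(p) = -1.913121; p*ln(p) = 0.147619 * (-1.913121) = -0.282413
  p = 45/210 = 0.214286; ln(p) = -1.540444; p*ln(p) = 0.214286 * (-1.540444) = -0.330096
  p = 22/210 = 0.104762; ln(p) = -2.256064; p*ln(p) = 0.104762 * (-2.256064) = -0.236350
  p = 44/210 = 0.209524; ln(p) = -1.562917; p*ln(p) = 0.209524 * (-1.562917) = -0.327469
  p = 18/210 = 0.085714; ln(p) = -2.456739; p*ln(p) = 0.085714 * (-2.456739) = -0.210577
sum(p*ln(p)) = (-0.341687) + (-0.282413) + (-0.330096) + (-0.236350) + (-0.327469) + (-0.210577) = -1.728592
H' = -(-1.728592) = 1.728592 ≈ 1.7286

1.7286


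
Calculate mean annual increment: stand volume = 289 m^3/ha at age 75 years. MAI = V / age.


MAI = 289 / 75 = 3.8533 ≈ 3.85 m^3/ha/yr

3.85 m^3/ha/yr


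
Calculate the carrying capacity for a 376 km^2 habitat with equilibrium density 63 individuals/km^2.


K = 63 * 376 = 23688 individuals

23688 individuals


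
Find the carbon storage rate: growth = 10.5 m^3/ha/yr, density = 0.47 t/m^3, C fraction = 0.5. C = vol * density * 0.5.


C = 10.5 * 0.47 * 0.5 = 2.4675 ≈ 2.47 t C/ha/yr

2.47 t C/ha/yr


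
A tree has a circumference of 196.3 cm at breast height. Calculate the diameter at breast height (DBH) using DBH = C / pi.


DBH = C / pi = 196.3 / 3.141593 = 62.4842 ≈ 62.48 cm

62.48 cm


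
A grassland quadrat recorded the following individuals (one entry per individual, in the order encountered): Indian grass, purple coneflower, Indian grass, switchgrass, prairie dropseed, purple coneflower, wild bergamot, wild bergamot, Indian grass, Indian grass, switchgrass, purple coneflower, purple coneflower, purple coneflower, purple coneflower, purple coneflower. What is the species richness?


Total individuals logged = 16
Distinct species (count of individuals): Indian grass (4), purple coneflower (7), switchgrass (2), prairie dropseed (1), wild bergamot (2)
Species richness = number of distinct species = 5

5


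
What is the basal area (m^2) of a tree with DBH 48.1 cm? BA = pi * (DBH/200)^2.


D/200 = 48.1/200 = 0.2405 m
(D/200)^2 = 0.2405^2 = 0.05784025
BA = 3.141593 * 0.05784025 = 0.181711 ≈ 0.1817 m^2

0.1817 m^2


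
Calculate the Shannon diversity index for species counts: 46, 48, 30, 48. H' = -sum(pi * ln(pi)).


Total N = 46 + 48 + 30 + 48 = 172
Per-species terms:
  p = 46/172 = 0.267442; ln(p) = -1.318853; p*ln(p) = 0.267442 * (-1.318853) = -0.352717
  p = 48/172 = 0.279070; ln(p) = -1.276293; p*ln(p) = 0.279070 * (-1.276293) = -0.356175
  p = 30/172 = 0.174419; ln(p) = -1.746295; p*ln(p) = 0.174419 * (-1.746295) = -0.304587
  p = 48/172 = 0.279070; ln(p) = -1.276293; p*ln(p) = 0.279070 * (-1.276293) = -0.356175
sum(p*ln(p)) = (-0.352717) + (-0.356175) + (-0.304587) + (-0.356175) = -1.369654
H' = -(-1.369654) = 1.369654 ≈ 1.3697

1.3697


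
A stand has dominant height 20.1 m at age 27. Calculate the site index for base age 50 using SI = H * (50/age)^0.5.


50/27 = 1.85185
(1.85185)^0.5 = 1.36083
SI = 20.1 * 1.36083 = 27.3527 ≈ 27.4 m

27.4 m
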